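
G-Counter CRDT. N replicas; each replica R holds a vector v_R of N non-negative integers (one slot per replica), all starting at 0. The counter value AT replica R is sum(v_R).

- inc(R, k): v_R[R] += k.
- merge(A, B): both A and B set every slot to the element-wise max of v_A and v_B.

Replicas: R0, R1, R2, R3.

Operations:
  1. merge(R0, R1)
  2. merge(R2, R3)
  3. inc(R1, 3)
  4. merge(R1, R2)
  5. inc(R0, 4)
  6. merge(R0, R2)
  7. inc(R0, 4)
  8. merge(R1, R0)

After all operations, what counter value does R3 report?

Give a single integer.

Answer: 0

Derivation:
Op 1: merge R0<->R1 -> R0=(0,0,0,0) R1=(0,0,0,0)
Op 2: merge R2<->R3 -> R2=(0,0,0,0) R3=(0,0,0,0)
Op 3: inc R1 by 3 -> R1=(0,3,0,0) value=3
Op 4: merge R1<->R2 -> R1=(0,3,0,0) R2=(0,3,0,0)
Op 5: inc R0 by 4 -> R0=(4,0,0,0) value=4
Op 6: merge R0<->R2 -> R0=(4,3,0,0) R2=(4,3,0,0)
Op 7: inc R0 by 4 -> R0=(8,3,0,0) value=11
Op 8: merge R1<->R0 -> R1=(8,3,0,0) R0=(8,3,0,0)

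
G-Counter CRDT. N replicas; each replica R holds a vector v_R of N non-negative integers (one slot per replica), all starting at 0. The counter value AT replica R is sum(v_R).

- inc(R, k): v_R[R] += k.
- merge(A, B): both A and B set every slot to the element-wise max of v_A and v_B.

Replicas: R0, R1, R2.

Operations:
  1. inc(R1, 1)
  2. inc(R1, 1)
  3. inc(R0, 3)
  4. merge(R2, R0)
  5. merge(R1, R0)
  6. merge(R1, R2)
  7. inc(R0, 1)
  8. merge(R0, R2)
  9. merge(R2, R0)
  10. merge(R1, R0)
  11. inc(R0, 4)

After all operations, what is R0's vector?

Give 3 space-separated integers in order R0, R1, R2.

Answer: 8 2 0

Derivation:
Op 1: inc R1 by 1 -> R1=(0,1,0) value=1
Op 2: inc R1 by 1 -> R1=(0,2,0) value=2
Op 3: inc R0 by 3 -> R0=(3,0,0) value=3
Op 4: merge R2<->R0 -> R2=(3,0,0) R0=(3,0,0)
Op 5: merge R1<->R0 -> R1=(3,2,0) R0=(3,2,0)
Op 6: merge R1<->R2 -> R1=(3,2,0) R2=(3,2,0)
Op 7: inc R0 by 1 -> R0=(4,2,0) value=6
Op 8: merge R0<->R2 -> R0=(4,2,0) R2=(4,2,0)
Op 9: merge R2<->R0 -> R2=(4,2,0) R0=(4,2,0)
Op 10: merge R1<->R0 -> R1=(4,2,0) R0=(4,2,0)
Op 11: inc R0 by 4 -> R0=(8,2,0) value=10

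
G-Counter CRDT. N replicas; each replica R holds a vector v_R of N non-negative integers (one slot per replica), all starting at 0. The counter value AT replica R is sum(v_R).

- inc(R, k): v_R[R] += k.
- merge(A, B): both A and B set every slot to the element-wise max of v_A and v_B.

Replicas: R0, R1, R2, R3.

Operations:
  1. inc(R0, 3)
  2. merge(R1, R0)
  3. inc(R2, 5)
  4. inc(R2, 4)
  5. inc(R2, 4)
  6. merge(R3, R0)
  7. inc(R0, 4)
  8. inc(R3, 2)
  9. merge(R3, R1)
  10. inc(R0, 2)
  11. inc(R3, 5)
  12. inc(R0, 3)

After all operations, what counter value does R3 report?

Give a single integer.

Op 1: inc R0 by 3 -> R0=(3,0,0,0) value=3
Op 2: merge R1<->R0 -> R1=(3,0,0,0) R0=(3,0,0,0)
Op 3: inc R2 by 5 -> R2=(0,0,5,0) value=5
Op 4: inc R2 by 4 -> R2=(0,0,9,0) value=9
Op 5: inc R2 by 4 -> R2=(0,0,13,0) value=13
Op 6: merge R3<->R0 -> R3=(3,0,0,0) R0=(3,0,0,0)
Op 7: inc R0 by 4 -> R0=(7,0,0,0) value=7
Op 8: inc R3 by 2 -> R3=(3,0,0,2) value=5
Op 9: merge R3<->R1 -> R3=(3,0,0,2) R1=(3,0,0,2)
Op 10: inc R0 by 2 -> R0=(9,0,0,0) value=9
Op 11: inc R3 by 5 -> R3=(3,0,0,7) value=10
Op 12: inc R0 by 3 -> R0=(12,0,0,0) value=12

Answer: 10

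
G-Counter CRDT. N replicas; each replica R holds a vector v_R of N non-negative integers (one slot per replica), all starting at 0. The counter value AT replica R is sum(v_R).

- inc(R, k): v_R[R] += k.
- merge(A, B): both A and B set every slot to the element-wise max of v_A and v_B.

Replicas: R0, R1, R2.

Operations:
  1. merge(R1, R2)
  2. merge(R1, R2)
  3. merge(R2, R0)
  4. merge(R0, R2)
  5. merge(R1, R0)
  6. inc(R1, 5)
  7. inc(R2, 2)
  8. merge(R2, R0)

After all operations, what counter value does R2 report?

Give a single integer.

Op 1: merge R1<->R2 -> R1=(0,0,0) R2=(0,0,0)
Op 2: merge R1<->R2 -> R1=(0,0,0) R2=(0,0,0)
Op 3: merge R2<->R0 -> R2=(0,0,0) R0=(0,0,0)
Op 4: merge R0<->R2 -> R0=(0,0,0) R2=(0,0,0)
Op 5: merge R1<->R0 -> R1=(0,0,0) R0=(0,0,0)
Op 6: inc R1 by 5 -> R1=(0,5,0) value=5
Op 7: inc R2 by 2 -> R2=(0,0,2) value=2
Op 8: merge R2<->R0 -> R2=(0,0,2) R0=(0,0,2)

Answer: 2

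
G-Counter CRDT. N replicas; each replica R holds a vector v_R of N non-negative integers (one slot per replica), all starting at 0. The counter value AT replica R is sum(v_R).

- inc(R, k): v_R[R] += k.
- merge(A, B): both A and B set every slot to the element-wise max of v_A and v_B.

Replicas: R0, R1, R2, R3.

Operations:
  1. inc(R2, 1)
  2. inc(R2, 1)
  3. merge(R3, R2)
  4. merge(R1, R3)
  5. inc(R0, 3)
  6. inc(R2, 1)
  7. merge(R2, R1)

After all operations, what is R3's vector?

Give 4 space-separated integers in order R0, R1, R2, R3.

Answer: 0 0 2 0

Derivation:
Op 1: inc R2 by 1 -> R2=(0,0,1,0) value=1
Op 2: inc R2 by 1 -> R2=(0,0,2,0) value=2
Op 3: merge R3<->R2 -> R3=(0,0,2,0) R2=(0,0,2,0)
Op 4: merge R1<->R3 -> R1=(0,0,2,0) R3=(0,0,2,0)
Op 5: inc R0 by 3 -> R0=(3,0,0,0) value=3
Op 6: inc R2 by 1 -> R2=(0,0,3,0) value=3
Op 7: merge R2<->R1 -> R2=(0,0,3,0) R1=(0,0,3,0)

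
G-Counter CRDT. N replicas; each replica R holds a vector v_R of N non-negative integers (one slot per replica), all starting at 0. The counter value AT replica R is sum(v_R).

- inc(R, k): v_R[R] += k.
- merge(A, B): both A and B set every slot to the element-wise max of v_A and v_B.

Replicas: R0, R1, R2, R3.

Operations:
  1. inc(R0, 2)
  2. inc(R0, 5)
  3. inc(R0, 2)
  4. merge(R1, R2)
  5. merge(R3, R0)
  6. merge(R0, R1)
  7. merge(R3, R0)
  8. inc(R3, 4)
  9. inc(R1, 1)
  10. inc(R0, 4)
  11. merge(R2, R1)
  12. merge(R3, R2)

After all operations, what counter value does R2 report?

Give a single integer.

Answer: 14

Derivation:
Op 1: inc R0 by 2 -> R0=(2,0,0,0) value=2
Op 2: inc R0 by 5 -> R0=(7,0,0,0) value=7
Op 3: inc R0 by 2 -> R0=(9,0,0,0) value=9
Op 4: merge R1<->R2 -> R1=(0,0,0,0) R2=(0,0,0,0)
Op 5: merge R3<->R0 -> R3=(9,0,0,0) R0=(9,0,0,0)
Op 6: merge R0<->R1 -> R0=(9,0,0,0) R1=(9,0,0,0)
Op 7: merge R3<->R0 -> R3=(9,0,0,0) R0=(9,0,0,0)
Op 8: inc R3 by 4 -> R3=(9,0,0,4) value=13
Op 9: inc R1 by 1 -> R1=(9,1,0,0) value=10
Op 10: inc R0 by 4 -> R0=(13,0,0,0) value=13
Op 11: merge R2<->R1 -> R2=(9,1,0,0) R1=(9,1,0,0)
Op 12: merge R3<->R2 -> R3=(9,1,0,4) R2=(9,1,0,4)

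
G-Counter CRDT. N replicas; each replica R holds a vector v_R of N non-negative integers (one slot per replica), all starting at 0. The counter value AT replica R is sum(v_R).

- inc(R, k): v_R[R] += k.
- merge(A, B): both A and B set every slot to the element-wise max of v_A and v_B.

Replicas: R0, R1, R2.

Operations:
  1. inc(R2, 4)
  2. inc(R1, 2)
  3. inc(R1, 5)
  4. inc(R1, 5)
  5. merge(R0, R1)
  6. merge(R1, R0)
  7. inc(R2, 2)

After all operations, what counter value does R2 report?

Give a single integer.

Answer: 6

Derivation:
Op 1: inc R2 by 4 -> R2=(0,0,4) value=4
Op 2: inc R1 by 2 -> R1=(0,2,0) value=2
Op 3: inc R1 by 5 -> R1=(0,7,0) value=7
Op 4: inc R1 by 5 -> R1=(0,12,0) value=12
Op 5: merge R0<->R1 -> R0=(0,12,0) R1=(0,12,0)
Op 6: merge R1<->R0 -> R1=(0,12,0) R0=(0,12,0)
Op 7: inc R2 by 2 -> R2=(0,0,6) value=6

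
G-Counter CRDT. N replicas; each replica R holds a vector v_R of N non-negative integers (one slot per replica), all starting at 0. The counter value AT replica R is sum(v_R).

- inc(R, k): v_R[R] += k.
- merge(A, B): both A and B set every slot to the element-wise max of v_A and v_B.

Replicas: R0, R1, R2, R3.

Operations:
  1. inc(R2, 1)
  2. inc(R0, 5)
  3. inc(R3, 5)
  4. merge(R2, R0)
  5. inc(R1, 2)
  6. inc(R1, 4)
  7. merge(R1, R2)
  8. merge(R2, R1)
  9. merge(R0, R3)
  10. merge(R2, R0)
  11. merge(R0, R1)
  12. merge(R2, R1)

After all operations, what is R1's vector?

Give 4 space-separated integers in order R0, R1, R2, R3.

Op 1: inc R2 by 1 -> R2=(0,0,1,0) value=1
Op 2: inc R0 by 5 -> R0=(5,0,0,0) value=5
Op 3: inc R3 by 5 -> R3=(0,0,0,5) value=5
Op 4: merge R2<->R0 -> R2=(5,0,1,0) R0=(5,0,1,0)
Op 5: inc R1 by 2 -> R1=(0,2,0,0) value=2
Op 6: inc R1 by 4 -> R1=(0,6,0,0) value=6
Op 7: merge R1<->R2 -> R1=(5,6,1,0) R2=(5,6,1,0)
Op 8: merge R2<->R1 -> R2=(5,6,1,0) R1=(5,6,1,0)
Op 9: merge R0<->R3 -> R0=(5,0,1,5) R3=(5,0,1,5)
Op 10: merge R2<->R0 -> R2=(5,6,1,5) R0=(5,6,1,5)
Op 11: merge R0<->R1 -> R0=(5,6,1,5) R1=(5,6,1,5)
Op 12: merge R2<->R1 -> R2=(5,6,1,5) R1=(5,6,1,5)

Answer: 5 6 1 5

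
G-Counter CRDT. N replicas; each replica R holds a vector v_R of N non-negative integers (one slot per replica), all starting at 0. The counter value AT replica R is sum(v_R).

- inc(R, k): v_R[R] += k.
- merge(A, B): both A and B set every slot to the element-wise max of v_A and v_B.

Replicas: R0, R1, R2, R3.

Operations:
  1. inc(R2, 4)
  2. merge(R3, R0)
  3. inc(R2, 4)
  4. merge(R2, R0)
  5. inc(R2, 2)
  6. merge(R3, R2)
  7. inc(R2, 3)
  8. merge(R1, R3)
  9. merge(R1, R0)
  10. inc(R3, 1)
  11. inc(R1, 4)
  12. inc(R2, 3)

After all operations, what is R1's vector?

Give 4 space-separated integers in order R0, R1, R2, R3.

Op 1: inc R2 by 4 -> R2=(0,0,4,0) value=4
Op 2: merge R3<->R0 -> R3=(0,0,0,0) R0=(0,0,0,0)
Op 3: inc R2 by 4 -> R2=(0,0,8,0) value=8
Op 4: merge R2<->R0 -> R2=(0,0,8,0) R0=(0,0,8,0)
Op 5: inc R2 by 2 -> R2=(0,0,10,0) value=10
Op 6: merge R3<->R2 -> R3=(0,0,10,0) R2=(0,0,10,0)
Op 7: inc R2 by 3 -> R2=(0,0,13,0) value=13
Op 8: merge R1<->R3 -> R1=(0,0,10,0) R3=(0,0,10,0)
Op 9: merge R1<->R0 -> R1=(0,0,10,0) R0=(0,0,10,0)
Op 10: inc R3 by 1 -> R3=(0,0,10,1) value=11
Op 11: inc R1 by 4 -> R1=(0,4,10,0) value=14
Op 12: inc R2 by 3 -> R2=(0,0,16,0) value=16

Answer: 0 4 10 0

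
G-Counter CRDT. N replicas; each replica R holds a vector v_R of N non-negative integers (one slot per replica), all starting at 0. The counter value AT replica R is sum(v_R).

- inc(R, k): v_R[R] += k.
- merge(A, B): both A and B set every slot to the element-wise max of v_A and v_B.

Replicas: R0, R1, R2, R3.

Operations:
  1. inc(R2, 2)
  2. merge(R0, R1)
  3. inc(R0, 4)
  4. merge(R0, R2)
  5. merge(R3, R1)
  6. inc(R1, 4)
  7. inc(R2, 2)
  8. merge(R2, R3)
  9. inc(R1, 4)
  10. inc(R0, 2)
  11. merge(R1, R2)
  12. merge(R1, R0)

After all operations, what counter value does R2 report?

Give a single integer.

Answer: 16

Derivation:
Op 1: inc R2 by 2 -> R2=(0,0,2,0) value=2
Op 2: merge R0<->R1 -> R0=(0,0,0,0) R1=(0,0,0,0)
Op 3: inc R0 by 4 -> R0=(4,0,0,0) value=4
Op 4: merge R0<->R2 -> R0=(4,0,2,0) R2=(4,0,2,0)
Op 5: merge R3<->R1 -> R3=(0,0,0,0) R1=(0,0,0,0)
Op 6: inc R1 by 4 -> R1=(0,4,0,0) value=4
Op 7: inc R2 by 2 -> R2=(4,0,4,0) value=8
Op 8: merge R2<->R3 -> R2=(4,0,4,0) R3=(4,0,4,0)
Op 9: inc R1 by 4 -> R1=(0,8,0,0) value=8
Op 10: inc R0 by 2 -> R0=(6,0,2,0) value=8
Op 11: merge R1<->R2 -> R1=(4,8,4,0) R2=(4,8,4,0)
Op 12: merge R1<->R0 -> R1=(6,8,4,0) R0=(6,8,4,0)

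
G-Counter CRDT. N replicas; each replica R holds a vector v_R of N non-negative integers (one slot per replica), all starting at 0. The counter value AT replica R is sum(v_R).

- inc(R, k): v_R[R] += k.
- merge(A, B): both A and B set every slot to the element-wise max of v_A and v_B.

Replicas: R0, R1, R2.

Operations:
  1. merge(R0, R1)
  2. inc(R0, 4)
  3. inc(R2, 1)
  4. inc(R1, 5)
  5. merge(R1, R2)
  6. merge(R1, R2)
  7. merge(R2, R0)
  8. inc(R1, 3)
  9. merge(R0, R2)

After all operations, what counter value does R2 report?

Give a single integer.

Answer: 10

Derivation:
Op 1: merge R0<->R1 -> R0=(0,0,0) R1=(0,0,0)
Op 2: inc R0 by 4 -> R0=(4,0,0) value=4
Op 3: inc R2 by 1 -> R2=(0,0,1) value=1
Op 4: inc R1 by 5 -> R1=(0,5,0) value=5
Op 5: merge R1<->R2 -> R1=(0,5,1) R2=(0,5,1)
Op 6: merge R1<->R2 -> R1=(0,5,1) R2=(0,5,1)
Op 7: merge R2<->R0 -> R2=(4,5,1) R0=(4,5,1)
Op 8: inc R1 by 3 -> R1=(0,8,1) value=9
Op 9: merge R0<->R2 -> R0=(4,5,1) R2=(4,5,1)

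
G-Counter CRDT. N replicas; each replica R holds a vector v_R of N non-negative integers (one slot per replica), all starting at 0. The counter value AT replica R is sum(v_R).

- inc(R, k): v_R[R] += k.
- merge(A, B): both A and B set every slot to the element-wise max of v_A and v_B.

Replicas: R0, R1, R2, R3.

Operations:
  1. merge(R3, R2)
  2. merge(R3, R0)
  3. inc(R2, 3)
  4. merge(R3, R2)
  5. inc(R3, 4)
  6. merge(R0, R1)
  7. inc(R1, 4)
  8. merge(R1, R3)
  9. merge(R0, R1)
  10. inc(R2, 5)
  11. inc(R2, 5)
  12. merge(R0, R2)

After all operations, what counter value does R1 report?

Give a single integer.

Answer: 11

Derivation:
Op 1: merge R3<->R2 -> R3=(0,0,0,0) R2=(0,0,0,0)
Op 2: merge R3<->R0 -> R3=(0,0,0,0) R0=(0,0,0,0)
Op 3: inc R2 by 3 -> R2=(0,0,3,0) value=3
Op 4: merge R3<->R2 -> R3=(0,0,3,0) R2=(0,0,3,0)
Op 5: inc R3 by 4 -> R3=(0,0,3,4) value=7
Op 6: merge R0<->R1 -> R0=(0,0,0,0) R1=(0,0,0,0)
Op 7: inc R1 by 4 -> R1=(0,4,0,0) value=4
Op 8: merge R1<->R3 -> R1=(0,4,3,4) R3=(0,4,3,4)
Op 9: merge R0<->R1 -> R0=(0,4,3,4) R1=(0,4,3,4)
Op 10: inc R2 by 5 -> R2=(0,0,8,0) value=8
Op 11: inc R2 by 5 -> R2=(0,0,13,0) value=13
Op 12: merge R0<->R2 -> R0=(0,4,13,4) R2=(0,4,13,4)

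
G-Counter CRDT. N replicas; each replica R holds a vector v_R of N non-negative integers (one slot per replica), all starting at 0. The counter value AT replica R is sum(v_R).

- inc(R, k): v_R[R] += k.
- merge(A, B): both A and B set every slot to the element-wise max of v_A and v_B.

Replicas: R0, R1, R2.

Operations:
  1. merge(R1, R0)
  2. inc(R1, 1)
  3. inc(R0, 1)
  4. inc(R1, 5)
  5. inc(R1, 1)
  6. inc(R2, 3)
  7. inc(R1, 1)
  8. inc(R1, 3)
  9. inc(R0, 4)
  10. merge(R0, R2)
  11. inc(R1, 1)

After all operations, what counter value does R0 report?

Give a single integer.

Op 1: merge R1<->R0 -> R1=(0,0,0) R0=(0,0,0)
Op 2: inc R1 by 1 -> R1=(0,1,0) value=1
Op 3: inc R0 by 1 -> R0=(1,0,0) value=1
Op 4: inc R1 by 5 -> R1=(0,6,0) value=6
Op 5: inc R1 by 1 -> R1=(0,7,0) value=7
Op 6: inc R2 by 3 -> R2=(0,0,3) value=3
Op 7: inc R1 by 1 -> R1=(0,8,0) value=8
Op 8: inc R1 by 3 -> R1=(0,11,0) value=11
Op 9: inc R0 by 4 -> R0=(5,0,0) value=5
Op 10: merge R0<->R2 -> R0=(5,0,3) R2=(5,0,3)
Op 11: inc R1 by 1 -> R1=(0,12,0) value=12

Answer: 8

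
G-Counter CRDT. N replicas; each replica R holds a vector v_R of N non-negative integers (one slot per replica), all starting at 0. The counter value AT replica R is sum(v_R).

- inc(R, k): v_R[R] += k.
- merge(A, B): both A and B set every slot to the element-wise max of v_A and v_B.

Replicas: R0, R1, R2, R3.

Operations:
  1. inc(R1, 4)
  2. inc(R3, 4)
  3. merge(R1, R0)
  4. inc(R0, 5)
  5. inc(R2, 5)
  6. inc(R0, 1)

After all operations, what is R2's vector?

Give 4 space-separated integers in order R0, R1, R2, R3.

Answer: 0 0 5 0

Derivation:
Op 1: inc R1 by 4 -> R1=(0,4,0,0) value=4
Op 2: inc R3 by 4 -> R3=(0,0,0,4) value=4
Op 3: merge R1<->R0 -> R1=(0,4,0,0) R0=(0,4,0,0)
Op 4: inc R0 by 5 -> R0=(5,4,0,0) value=9
Op 5: inc R2 by 5 -> R2=(0,0,5,0) value=5
Op 6: inc R0 by 1 -> R0=(6,4,0,0) value=10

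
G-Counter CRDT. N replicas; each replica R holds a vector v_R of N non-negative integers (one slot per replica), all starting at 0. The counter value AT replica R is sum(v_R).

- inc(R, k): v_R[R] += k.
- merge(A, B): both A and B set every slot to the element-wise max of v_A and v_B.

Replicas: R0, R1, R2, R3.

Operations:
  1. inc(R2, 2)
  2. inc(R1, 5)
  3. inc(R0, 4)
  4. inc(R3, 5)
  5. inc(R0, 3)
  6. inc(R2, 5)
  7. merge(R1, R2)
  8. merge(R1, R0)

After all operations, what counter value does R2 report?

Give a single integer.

Op 1: inc R2 by 2 -> R2=(0,0,2,0) value=2
Op 2: inc R1 by 5 -> R1=(0,5,0,0) value=5
Op 3: inc R0 by 4 -> R0=(4,0,0,0) value=4
Op 4: inc R3 by 5 -> R3=(0,0,0,5) value=5
Op 5: inc R0 by 3 -> R0=(7,0,0,0) value=7
Op 6: inc R2 by 5 -> R2=(0,0,7,0) value=7
Op 7: merge R1<->R2 -> R1=(0,5,7,0) R2=(0,5,7,0)
Op 8: merge R1<->R0 -> R1=(7,5,7,0) R0=(7,5,7,0)

Answer: 12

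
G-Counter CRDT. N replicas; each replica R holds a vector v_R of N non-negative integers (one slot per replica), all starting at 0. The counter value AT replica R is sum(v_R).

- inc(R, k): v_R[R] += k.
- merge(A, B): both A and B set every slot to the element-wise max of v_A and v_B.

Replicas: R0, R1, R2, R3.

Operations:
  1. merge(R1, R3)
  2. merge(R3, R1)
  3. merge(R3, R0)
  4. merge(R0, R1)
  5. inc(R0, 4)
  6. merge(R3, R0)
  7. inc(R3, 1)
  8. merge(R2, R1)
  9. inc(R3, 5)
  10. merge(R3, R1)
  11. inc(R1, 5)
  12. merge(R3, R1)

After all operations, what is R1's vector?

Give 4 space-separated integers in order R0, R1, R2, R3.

Answer: 4 5 0 6

Derivation:
Op 1: merge R1<->R3 -> R1=(0,0,0,0) R3=(0,0,0,0)
Op 2: merge R3<->R1 -> R3=(0,0,0,0) R1=(0,0,0,0)
Op 3: merge R3<->R0 -> R3=(0,0,0,0) R0=(0,0,0,0)
Op 4: merge R0<->R1 -> R0=(0,0,0,0) R1=(0,0,0,0)
Op 5: inc R0 by 4 -> R0=(4,0,0,0) value=4
Op 6: merge R3<->R0 -> R3=(4,0,0,0) R0=(4,0,0,0)
Op 7: inc R3 by 1 -> R3=(4,0,0,1) value=5
Op 8: merge R2<->R1 -> R2=(0,0,0,0) R1=(0,0,0,0)
Op 9: inc R3 by 5 -> R3=(4,0,0,6) value=10
Op 10: merge R3<->R1 -> R3=(4,0,0,6) R1=(4,0,0,6)
Op 11: inc R1 by 5 -> R1=(4,5,0,6) value=15
Op 12: merge R3<->R1 -> R3=(4,5,0,6) R1=(4,5,0,6)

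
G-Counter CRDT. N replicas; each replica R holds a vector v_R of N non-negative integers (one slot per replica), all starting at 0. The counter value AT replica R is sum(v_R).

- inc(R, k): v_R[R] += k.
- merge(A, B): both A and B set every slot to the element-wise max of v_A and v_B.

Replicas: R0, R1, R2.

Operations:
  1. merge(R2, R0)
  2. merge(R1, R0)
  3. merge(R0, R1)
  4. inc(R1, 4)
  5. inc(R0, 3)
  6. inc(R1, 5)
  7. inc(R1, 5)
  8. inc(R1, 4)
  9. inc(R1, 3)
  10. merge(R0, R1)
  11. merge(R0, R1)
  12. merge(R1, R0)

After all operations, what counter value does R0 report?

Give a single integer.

Answer: 24

Derivation:
Op 1: merge R2<->R0 -> R2=(0,0,0) R0=(0,0,0)
Op 2: merge R1<->R0 -> R1=(0,0,0) R0=(0,0,0)
Op 3: merge R0<->R1 -> R0=(0,0,0) R1=(0,0,0)
Op 4: inc R1 by 4 -> R1=(0,4,0) value=4
Op 5: inc R0 by 3 -> R0=(3,0,0) value=3
Op 6: inc R1 by 5 -> R1=(0,9,0) value=9
Op 7: inc R1 by 5 -> R1=(0,14,0) value=14
Op 8: inc R1 by 4 -> R1=(0,18,0) value=18
Op 9: inc R1 by 3 -> R1=(0,21,0) value=21
Op 10: merge R0<->R1 -> R0=(3,21,0) R1=(3,21,0)
Op 11: merge R0<->R1 -> R0=(3,21,0) R1=(3,21,0)
Op 12: merge R1<->R0 -> R1=(3,21,0) R0=(3,21,0)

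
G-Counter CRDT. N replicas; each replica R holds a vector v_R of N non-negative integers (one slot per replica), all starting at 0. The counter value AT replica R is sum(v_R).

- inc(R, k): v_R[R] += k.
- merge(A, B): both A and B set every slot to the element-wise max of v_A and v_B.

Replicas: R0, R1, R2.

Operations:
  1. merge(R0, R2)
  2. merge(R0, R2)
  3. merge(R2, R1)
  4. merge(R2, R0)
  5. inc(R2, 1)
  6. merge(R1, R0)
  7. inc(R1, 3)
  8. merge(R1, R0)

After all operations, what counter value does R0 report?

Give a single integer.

Answer: 3

Derivation:
Op 1: merge R0<->R2 -> R0=(0,0,0) R2=(0,0,0)
Op 2: merge R0<->R2 -> R0=(0,0,0) R2=(0,0,0)
Op 3: merge R2<->R1 -> R2=(0,0,0) R1=(0,0,0)
Op 4: merge R2<->R0 -> R2=(0,0,0) R0=(0,0,0)
Op 5: inc R2 by 1 -> R2=(0,0,1) value=1
Op 6: merge R1<->R0 -> R1=(0,0,0) R0=(0,0,0)
Op 7: inc R1 by 3 -> R1=(0,3,0) value=3
Op 8: merge R1<->R0 -> R1=(0,3,0) R0=(0,3,0)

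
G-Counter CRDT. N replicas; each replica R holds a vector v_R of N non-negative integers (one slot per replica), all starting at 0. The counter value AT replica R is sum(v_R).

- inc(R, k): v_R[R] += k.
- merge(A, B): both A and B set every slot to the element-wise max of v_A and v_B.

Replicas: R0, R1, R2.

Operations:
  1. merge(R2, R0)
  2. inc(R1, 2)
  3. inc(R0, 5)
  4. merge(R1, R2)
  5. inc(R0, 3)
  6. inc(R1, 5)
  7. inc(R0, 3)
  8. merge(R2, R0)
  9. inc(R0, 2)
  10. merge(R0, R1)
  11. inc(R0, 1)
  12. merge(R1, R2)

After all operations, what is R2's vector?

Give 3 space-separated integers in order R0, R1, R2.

Op 1: merge R2<->R0 -> R2=(0,0,0) R0=(0,0,0)
Op 2: inc R1 by 2 -> R1=(0,2,0) value=2
Op 3: inc R0 by 5 -> R0=(5,0,0) value=5
Op 4: merge R1<->R2 -> R1=(0,2,0) R2=(0,2,0)
Op 5: inc R0 by 3 -> R0=(8,0,0) value=8
Op 6: inc R1 by 5 -> R1=(0,7,0) value=7
Op 7: inc R0 by 3 -> R0=(11,0,0) value=11
Op 8: merge R2<->R0 -> R2=(11,2,0) R0=(11,2,0)
Op 9: inc R0 by 2 -> R0=(13,2,0) value=15
Op 10: merge R0<->R1 -> R0=(13,7,0) R1=(13,7,0)
Op 11: inc R0 by 1 -> R0=(14,7,0) value=21
Op 12: merge R1<->R2 -> R1=(13,7,0) R2=(13,7,0)

Answer: 13 7 0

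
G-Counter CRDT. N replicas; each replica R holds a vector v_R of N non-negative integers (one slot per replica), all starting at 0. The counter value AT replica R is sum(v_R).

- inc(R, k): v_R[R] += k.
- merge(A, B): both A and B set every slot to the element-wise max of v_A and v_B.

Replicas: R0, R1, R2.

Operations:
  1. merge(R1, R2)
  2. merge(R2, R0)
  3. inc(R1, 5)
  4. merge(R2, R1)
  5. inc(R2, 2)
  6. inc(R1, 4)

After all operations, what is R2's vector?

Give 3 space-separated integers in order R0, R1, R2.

Op 1: merge R1<->R2 -> R1=(0,0,0) R2=(0,0,0)
Op 2: merge R2<->R0 -> R2=(0,0,0) R0=(0,0,0)
Op 3: inc R1 by 5 -> R1=(0,5,0) value=5
Op 4: merge R2<->R1 -> R2=(0,5,0) R1=(0,5,0)
Op 5: inc R2 by 2 -> R2=(0,5,2) value=7
Op 6: inc R1 by 4 -> R1=(0,9,0) value=9

Answer: 0 5 2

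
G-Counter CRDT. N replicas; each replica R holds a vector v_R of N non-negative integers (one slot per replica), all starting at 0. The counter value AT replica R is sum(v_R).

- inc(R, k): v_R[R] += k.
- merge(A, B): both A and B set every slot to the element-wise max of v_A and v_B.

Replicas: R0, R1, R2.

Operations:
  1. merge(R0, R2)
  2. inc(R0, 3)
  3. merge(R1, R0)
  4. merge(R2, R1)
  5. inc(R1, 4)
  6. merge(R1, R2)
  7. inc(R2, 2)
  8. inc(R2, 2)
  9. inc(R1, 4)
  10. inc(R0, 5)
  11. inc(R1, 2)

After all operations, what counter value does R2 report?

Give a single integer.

Answer: 11

Derivation:
Op 1: merge R0<->R2 -> R0=(0,0,0) R2=(0,0,0)
Op 2: inc R0 by 3 -> R0=(3,0,0) value=3
Op 3: merge R1<->R0 -> R1=(3,0,0) R0=(3,0,0)
Op 4: merge R2<->R1 -> R2=(3,0,0) R1=(3,0,0)
Op 5: inc R1 by 4 -> R1=(3,4,0) value=7
Op 6: merge R1<->R2 -> R1=(3,4,0) R2=(3,4,0)
Op 7: inc R2 by 2 -> R2=(3,4,2) value=9
Op 8: inc R2 by 2 -> R2=(3,4,4) value=11
Op 9: inc R1 by 4 -> R1=(3,8,0) value=11
Op 10: inc R0 by 5 -> R0=(8,0,0) value=8
Op 11: inc R1 by 2 -> R1=(3,10,0) value=13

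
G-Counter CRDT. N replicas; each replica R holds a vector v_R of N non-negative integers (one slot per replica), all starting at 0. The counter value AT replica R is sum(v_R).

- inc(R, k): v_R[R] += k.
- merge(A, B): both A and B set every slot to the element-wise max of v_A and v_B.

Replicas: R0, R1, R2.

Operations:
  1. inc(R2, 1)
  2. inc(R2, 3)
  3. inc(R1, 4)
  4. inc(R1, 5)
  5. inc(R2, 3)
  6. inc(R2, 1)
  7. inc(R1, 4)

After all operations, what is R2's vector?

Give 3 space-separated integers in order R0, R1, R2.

Answer: 0 0 8

Derivation:
Op 1: inc R2 by 1 -> R2=(0,0,1) value=1
Op 2: inc R2 by 3 -> R2=(0,0,4) value=4
Op 3: inc R1 by 4 -> R1=(0,4,0) value=4
Op 4: inc R1 by 5 -> R1=(0,9,0) value=9
Op 5: inc R2 by 3 -> R2=(0,0,7) value=7
Op 6: inc R2 by 1 -> R2=(0,0,8) value=8
Op 7: inc R1 by 4 -> R1=(0,13,0) value=13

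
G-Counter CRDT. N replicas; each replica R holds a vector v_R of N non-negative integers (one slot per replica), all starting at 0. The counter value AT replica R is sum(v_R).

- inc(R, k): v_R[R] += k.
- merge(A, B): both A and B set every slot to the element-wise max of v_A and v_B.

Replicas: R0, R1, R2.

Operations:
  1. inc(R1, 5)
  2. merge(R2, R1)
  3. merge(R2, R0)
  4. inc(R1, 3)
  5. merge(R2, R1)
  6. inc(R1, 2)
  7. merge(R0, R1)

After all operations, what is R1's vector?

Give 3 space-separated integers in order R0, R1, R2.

Answer: 0 10 0

Derivation:
Op 1: inc R1 by 5 -> R1=(0,5,0) value=5
Op 2: merge R2<->R1 -> R2=(0,5,0) R1=(0,5,0)
Op 3: merge R2<->R0 -> R2=(0,5,0) R0=(0,5,0)
Op 4: inc R1 by 3 -> R1=(0,8,0) value=8
Op 5: merge R2<->R1 -> R2=(0,8,0) R1=(0,8,0)
Op 6: inc R1 by 2 -> R1=(0,10,0) value=10
Op 7: merge R0<->R1 -> R0=(0,10,0) R1=(0,10,0)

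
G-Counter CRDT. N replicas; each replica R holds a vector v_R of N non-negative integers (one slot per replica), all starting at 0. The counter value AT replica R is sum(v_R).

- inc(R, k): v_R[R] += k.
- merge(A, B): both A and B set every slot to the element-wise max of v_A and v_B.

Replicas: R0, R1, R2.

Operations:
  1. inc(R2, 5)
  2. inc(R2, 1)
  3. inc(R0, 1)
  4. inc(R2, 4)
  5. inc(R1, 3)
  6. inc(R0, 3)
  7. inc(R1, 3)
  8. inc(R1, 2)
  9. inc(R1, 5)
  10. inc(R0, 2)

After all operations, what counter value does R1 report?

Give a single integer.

Answer: 13

Derivation:
Op 1: inc R2 by 5 -> R2=(0,0,5) value=5
Op 2: inc R2 by 1 -> R2=(0,0,6) value=6
Op 3: inc R0 by 1 -> R0=(1,0,0) value=1
Op 4: inc R2 by 4 -> R2=(0,0,10) value=10
Op 5: inc R1 by 3 -> R1=(0,3,0) value=3
Op 6: inc R0 by 3 -> R0=(4,0,0) value=4
Op 7: inc R1 by 3 -> R1=(0,6,0) value=6
Op 8: inc R1 by 2 -> R1=(0,8,0) value=8
Op 9: inc R1 by 5 -> R1=(0,13,0) value=13
Op 10: inc R0 by 2 -> R0=(6,0,0) value=6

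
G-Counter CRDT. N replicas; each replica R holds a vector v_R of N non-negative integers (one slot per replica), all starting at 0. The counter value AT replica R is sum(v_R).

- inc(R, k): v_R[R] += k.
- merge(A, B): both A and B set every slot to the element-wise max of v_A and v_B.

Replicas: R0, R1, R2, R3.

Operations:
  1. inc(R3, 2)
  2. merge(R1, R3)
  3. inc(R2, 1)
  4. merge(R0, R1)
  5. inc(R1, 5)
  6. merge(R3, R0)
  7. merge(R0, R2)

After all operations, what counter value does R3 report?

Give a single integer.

Answer: 2

Derivation:
Op 1: inc R3 by 2 -> R3=(0,0,0,2) value=2
Op 2: merge R1<->R3 -> R1=(0,0,0,2) R3=(0,0,0,2)
Op 3: inc R2 by 1 -> R2=(0,0,1,0) value=1
Op 4: merge R0<->R1 -> R0=(0,0,0,2) R1=(0,0,0,2)
Op 5: inc R1 by 5 -> R1=(0,5,0,2) value=7
Op 6: merge R3<->R0 -> R3=(0,0,0,2) R0=(0,0,0,2)
Op 7: merge R0<->R2 -> R0=(0,0,1,2) R2=(0,0,1,2)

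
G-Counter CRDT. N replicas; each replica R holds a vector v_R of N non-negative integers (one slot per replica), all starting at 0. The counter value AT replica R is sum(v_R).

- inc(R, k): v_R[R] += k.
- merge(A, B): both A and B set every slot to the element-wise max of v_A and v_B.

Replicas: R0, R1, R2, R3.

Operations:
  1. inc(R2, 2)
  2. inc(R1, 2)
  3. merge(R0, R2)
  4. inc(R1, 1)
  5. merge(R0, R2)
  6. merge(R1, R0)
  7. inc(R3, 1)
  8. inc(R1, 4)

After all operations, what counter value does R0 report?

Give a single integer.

Op 1: inc R2 by 2 -> R2=(0,0,2,0) value=2
Op 2: inc R1 by 2 -> R1=(0,2,0,0) value=2
Op 3: merge R0<->R2 -> R0=(0,0,2,0) R2=(0,0,2,0)
Op 4: inc R1 by 1 -> R1=(0,3,0,0) value=3
Op 5: merge R0<->R2 -> R0=(0,0,2,0) R2=(0,0,2,0)
Op 6: merge R1<->R0 -> R1=(0,3,2,0) R0=(0,3,2,0)
Op 7: inc R3 by 1 -> R3=(0,0,0,1) value=1
Op 8: inc R1 by 4 -> R1=(0,7,2,0) value=9

Answer: 5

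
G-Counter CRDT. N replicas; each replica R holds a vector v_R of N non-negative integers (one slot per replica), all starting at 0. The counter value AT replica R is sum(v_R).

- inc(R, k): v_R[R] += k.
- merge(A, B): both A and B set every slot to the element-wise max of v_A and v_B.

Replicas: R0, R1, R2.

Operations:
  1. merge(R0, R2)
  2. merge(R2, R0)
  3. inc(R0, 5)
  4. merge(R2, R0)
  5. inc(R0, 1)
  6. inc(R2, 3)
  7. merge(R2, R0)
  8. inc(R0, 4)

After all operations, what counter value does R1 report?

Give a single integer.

Op 1: merge R0<->R2 -> R0=(0,0,0) R2=(0,0,0)
Op 2: merge R2<->R0 -> R2=(0,0,0) R0=(0,0,0)
Op 3: inc R0 by 5 -> R0=(5,0,0) value=5
Op 4: merge R2<->R0 -> R2=(5,0,0) R0=(5,0,0)
Op 5: inc R0 by 1 -> R0=(6,0,0) value=6
Op 6: inc R2 by 3 -> R2=(5,0,3) value=8
Op 7: merge R2<->R0 -> R2=(6,0,3) R0=(6,0,3)
Op 8: inc R0 by 4 -> R0=(10,0,3) value=13

Answer: 0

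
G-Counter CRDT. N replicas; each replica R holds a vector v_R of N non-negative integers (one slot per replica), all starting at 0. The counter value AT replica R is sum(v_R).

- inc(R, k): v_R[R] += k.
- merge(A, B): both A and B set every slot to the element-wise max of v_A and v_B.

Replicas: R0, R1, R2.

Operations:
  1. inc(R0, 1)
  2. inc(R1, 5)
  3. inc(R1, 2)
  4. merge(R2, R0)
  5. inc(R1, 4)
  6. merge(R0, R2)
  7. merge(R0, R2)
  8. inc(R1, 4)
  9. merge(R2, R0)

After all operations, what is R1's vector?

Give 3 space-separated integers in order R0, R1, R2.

Answer: 0 15 0

Derivation:
Op 1: inc R0 by 1 -> R0=(1,0,0) value=1
Op 2: inc R1 by 5 -> R1=(0,5,0) value=5
Op 3: inc R1 by 2 -> R1=(0,7,0) value=7
Op 4: merge R2<->R0 -> R2=(1,0,0) R0=(1,0,0)
Op 5: inc R1 by 4 -> R1=(0,11,0) value=11
Op 6: merge R0<->R2 -> R0=(1,0,0) R2=(1,0,0)
Op 7: merge R0<->R2 -> R0=(1,0,0) R2=(1,0,0)
Op 8: inc R1 by 4 -> R1=(0,15,0) value=15
Op 9: merge R2<->R0 -> R2=(1,0,0) R0=(1,0,0)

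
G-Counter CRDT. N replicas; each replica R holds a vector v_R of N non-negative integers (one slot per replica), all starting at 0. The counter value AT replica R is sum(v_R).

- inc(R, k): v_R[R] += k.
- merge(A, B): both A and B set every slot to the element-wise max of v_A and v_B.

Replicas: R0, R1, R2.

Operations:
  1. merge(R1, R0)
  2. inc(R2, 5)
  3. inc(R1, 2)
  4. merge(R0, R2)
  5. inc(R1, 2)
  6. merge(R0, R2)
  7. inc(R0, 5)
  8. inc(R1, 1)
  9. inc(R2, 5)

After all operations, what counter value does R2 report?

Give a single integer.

Answer: 10

Derivation:
Op 1: merge R1<->R0 -> R1=(0,0,0) R0=(0,0,0)
Op 2: inc R2 by 5 -> R2=(0,0,5) value=5
Op 3: inc R1 by 2 -> R1=(0,2,0) value=2
Op 4: merge R0<->R2 -> R0=(0,0,5) R2=(0,0,5)
Op 5: inc R1 by 2 -> R1=(0,4,0) value=4
Op 6: merge R0<->R2 -> R0=(0,0,5) R2=(0,0,5)
Op 7: inc R0 by 5 -> R0=(5,0,5) value=10
Op 8: inc R1 by 1 -> R1=(0,5,0) value=5
Op 9: inc R2 by 5 -> R2=(0,0,10) value=10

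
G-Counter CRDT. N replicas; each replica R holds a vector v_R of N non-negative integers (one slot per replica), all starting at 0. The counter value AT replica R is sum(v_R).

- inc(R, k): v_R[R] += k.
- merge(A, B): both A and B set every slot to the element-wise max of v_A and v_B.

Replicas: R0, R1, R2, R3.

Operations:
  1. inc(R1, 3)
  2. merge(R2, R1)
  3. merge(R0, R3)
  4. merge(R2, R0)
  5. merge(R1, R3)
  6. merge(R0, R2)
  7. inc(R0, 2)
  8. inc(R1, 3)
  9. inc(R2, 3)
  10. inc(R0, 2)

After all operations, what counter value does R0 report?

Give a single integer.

Op 1: inc R1 by 3 -> R1=(0,3,0,0) value=3
Op 2: merge R2<->R1 -> R2=(0,3,0,0) R1=(0,3,0,0)
Op 3: merge R0<->R3 -> R0=(0,0,0,0) R3=(0,0,0,0)
Op 4: merge R2<->R0 -> R2=(0,3,0,0) R0=(0,3,0,0)
Op 5: merge R1<->R3 -> R1=(0,3,0,0) R3=(0,3,0,0)
Op 6: merge R0<->R2 -> R0=(0,3,0,0) R2=(0,3,0,0)
Op 7: inc R0 by 2 -> R0=(2,3,0,0) value=5
Op 8: inc R1 by 3 -> R1=(0,6,0,0) value=6
Op 9: inc R2 by 3 -> R2=(0,3,3,0) value=6
Op 10: inc R0 by 2 -> R0=(4,3,0,0) value=7

Answer: 7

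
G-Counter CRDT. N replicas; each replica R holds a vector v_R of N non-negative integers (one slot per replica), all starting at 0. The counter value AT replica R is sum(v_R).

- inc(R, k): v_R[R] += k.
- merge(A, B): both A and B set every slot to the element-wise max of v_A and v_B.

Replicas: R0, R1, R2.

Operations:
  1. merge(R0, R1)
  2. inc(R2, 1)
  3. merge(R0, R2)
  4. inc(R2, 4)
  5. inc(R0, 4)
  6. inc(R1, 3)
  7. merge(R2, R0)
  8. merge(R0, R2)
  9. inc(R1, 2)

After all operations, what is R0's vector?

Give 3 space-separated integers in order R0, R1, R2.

Op 1: merge R0<->R1 -> R0=(0,0,0) R1=(0,0,0)
Op 2: inc R2 by 1 -> R2=(0,0,1) value=1
Op 3: merge R0<->R2 -> R0=(0,0,1) R2=(0,0,1)
Op 4: inc R2 by 4 -> R2=(0,0,5) value=5
Op 5: inc R0 by 4 -> R0=(4,0,1) value=5
Op 6: inc R1 by 3 -> R1=(0,3,0) value=3
Op 7: merge R2<->R0 -> R2=(4,0,5) R0=(4,0,5)
Op 8: merge R0<->R2 -> R0=(4,0,5) R2=(4,0,5)
Op 9: inc R1 by 2 -> R1=(0,5,0) value=5

Answer: 4 0 5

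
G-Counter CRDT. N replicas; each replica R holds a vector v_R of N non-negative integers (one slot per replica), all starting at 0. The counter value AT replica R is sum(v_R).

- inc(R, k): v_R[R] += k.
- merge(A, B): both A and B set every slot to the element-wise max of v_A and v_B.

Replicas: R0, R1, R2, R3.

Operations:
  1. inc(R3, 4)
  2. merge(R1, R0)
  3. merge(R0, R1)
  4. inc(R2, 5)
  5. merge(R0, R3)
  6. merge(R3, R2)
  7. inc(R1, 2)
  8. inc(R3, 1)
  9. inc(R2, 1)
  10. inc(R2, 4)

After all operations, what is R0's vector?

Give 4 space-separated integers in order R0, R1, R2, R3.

Answer: 0 0 0 4

Derivation:
Op 1: inc R3 by 4 -> R3=(0,0,0,4) value=4
Op 2: merge R1<->R0 -> R1=(0,0,0,0) R0=(0,0,0,0)
Op 3: merge R0<->R1 -> R0=(0,0,0,0) R1=(0,0,0,0)
Op 4: inc R2 by 5 -> R2=(0,0,5,0) value=5
Op 5: merge R0<->R3 -> R0=(0,0,0,4) R3=(0,0,0,4)
Op 6: merge R3<->R2 -> R3=(0,0,5,4) R2=(0,0,5,4)
Op 7: inc R1 by 2 -> R1=(0,2,0,0) value=2
Op 8: inc R3 by 1 -> R3=(0,0,5,5) value=10
Op 9: inc R2 by 1 -> R2=(0,0,6,4) value=10
Op 10: inc R2 by 4 -> R2=(0,0,10,4) value=14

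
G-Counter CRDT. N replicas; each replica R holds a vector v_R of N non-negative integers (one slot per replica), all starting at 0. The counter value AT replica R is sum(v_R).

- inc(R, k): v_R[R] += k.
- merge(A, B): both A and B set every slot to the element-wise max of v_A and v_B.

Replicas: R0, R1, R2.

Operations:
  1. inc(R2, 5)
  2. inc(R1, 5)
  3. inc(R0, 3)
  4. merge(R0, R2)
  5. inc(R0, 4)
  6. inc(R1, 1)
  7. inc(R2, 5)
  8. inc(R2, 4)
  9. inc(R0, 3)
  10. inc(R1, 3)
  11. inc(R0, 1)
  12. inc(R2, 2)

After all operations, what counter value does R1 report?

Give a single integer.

Answer: 9

Derivation:
Op 1: inc R2 by 5 -> R2=(0,0,5) value=5
Op 2: inc R1 by 5 -> R1=(0,5,0) value=5
Op 3: inc R0 by 3 -> R0=(3,0,0) value=3
Op 4: merge R0<->R2 -> R0=(3,0,5) R2=(3,0,5)
Op 5: inc R0 by 4 -> R0=(7,0,5) value=12
Op 6: inc R1 by 1 -> R1=(0,6,0) value=6
Op 7: inc R2 by 5 -> R2=(3,0,10) value=13
Op 8: inc R2 by 4 -> R2=(3,0,14) value=17
Op 9: inc R0 by 3 -> R0=(10,0,5) value=15
Op 10: inc R1 by 3 -> R1=(0,9,0) value=9
Op 11: inc R0 by 1 -> R0=(11,0,5) value=16
Op 12: inc R2 by 2 -> R2=(3,0,16) value=19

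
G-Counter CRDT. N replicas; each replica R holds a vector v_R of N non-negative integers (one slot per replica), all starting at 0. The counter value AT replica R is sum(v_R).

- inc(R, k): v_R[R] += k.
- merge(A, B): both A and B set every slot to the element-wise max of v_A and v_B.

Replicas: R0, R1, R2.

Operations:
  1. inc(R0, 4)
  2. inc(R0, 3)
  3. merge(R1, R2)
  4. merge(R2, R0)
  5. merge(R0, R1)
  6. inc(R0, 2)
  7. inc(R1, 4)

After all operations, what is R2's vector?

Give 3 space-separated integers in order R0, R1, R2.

Answer: 7 0 0

Derivation:
Op 1: inc R0 by 4 -> R0=(4,0,0) value=4
Op 2: inc R0 by 3 -> R0=(7,0,0) value=7
Op 3: merge R1<->R2 -> R1=(0,0,0) R2=(0,0,0)
Op 4: merge R2<->R0 -> R2=(7,0,0) R0=(7,0,0)
Op 5: merge R0<->R1 -> R0=(7,0,0) R1=(7,0,0)
Op 6: inc R0 by 2 -> R0=(9,0,0) value=9
Op 7: inc R1 by 4 -> R1=(7,4,0) value=11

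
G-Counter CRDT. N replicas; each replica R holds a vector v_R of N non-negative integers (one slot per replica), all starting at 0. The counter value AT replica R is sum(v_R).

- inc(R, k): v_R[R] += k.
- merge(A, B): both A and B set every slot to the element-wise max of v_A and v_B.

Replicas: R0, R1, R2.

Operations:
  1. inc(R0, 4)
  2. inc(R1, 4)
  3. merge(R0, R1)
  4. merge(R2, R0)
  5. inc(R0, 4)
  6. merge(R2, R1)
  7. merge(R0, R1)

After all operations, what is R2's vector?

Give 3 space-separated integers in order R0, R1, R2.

Answer: 4 4 0

Derivation:
Op 1: inc R0 by 4 -> R0=(4,0,0) value=4
Op 2: inc R1 by 4 -> R1=(0,4,0) value=4
Op 3: merge R0<->R1 -> R0=(4,4,0) R1=(4,4,0)
Op 4: merge R2<->R0 -> R2=(4,4,0) R0=(4,4,0)
Op 5: inc R0 by 4 -> R0=(8,4,0) value=12
Op 6: merge R2<->R1 -> R2=(4,4,0) R1=(4,4,0)
Op 7: merge R0<->R1 -> R0=(8,4,0) R1=(8,4,0)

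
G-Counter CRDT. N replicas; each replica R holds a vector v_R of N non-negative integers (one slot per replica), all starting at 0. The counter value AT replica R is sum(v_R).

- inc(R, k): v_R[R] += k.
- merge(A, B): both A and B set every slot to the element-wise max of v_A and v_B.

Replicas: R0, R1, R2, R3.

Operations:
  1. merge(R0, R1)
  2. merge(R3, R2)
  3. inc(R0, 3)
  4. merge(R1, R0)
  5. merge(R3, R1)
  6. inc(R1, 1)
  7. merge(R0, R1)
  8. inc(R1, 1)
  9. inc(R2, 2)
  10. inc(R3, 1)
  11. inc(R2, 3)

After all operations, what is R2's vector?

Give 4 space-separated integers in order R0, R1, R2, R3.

Answer: 0 0 5 0

Derivation:
Op 1: merge R0<->R1 -> R0=(0,0,0,0) R1=(0,0,0,0)
Op 2: merge R3<->R2 -> R3=(0,0,0,0) R2=(0,0,0,0)
Op 3: inc R0 by 3 -> R0=(3,0,0,0) value=3
Op 4: merge R1<->R0 -> R1=(3,0,0,0) R0=(3,0,0,0)
Op 5: merge R3<->R1 -> R3=(3,0,0,0) R1=(3,0,0,0)
Op 6: inc R1 by 1 -> R1=(3,1,0,0) value=4
Op 7: merge R0<->R1 -> R0=(3,1,0,0) R1=(3,1,0,0)
Op 8: inc R1 by 1 -> R1=(3,2,0,0) value=5
Op 9: inc R2 by 2 -> R2=(0,0,2,0) value=2
Op 10: inc R3 by 1 -> R3=(3,0,0,1) value=4
Op 11: inc R2 by 3 -> R2=(0,0,5,0) value=5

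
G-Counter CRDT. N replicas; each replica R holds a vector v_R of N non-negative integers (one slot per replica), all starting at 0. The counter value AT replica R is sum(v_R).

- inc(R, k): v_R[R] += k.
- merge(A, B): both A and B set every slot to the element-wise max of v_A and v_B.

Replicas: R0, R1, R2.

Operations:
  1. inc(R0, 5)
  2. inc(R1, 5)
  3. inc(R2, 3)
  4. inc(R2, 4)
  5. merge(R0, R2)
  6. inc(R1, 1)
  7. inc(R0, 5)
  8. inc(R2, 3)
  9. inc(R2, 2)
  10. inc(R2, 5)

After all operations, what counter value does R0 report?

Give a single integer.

Op 1: inc R0 by 5 -> R0=(5,0,0) value=5
Op 2: inc R1 by 5 -> R1=(0,5,0) value=5
Op 3: inc R2 by 3 -> R2=(0,0,3) value=3
Op 4: inc R2 by 4 -> R2=(0,0,7) value=7
Op 5: merge R0<->R2 -> R0=(5,0,7) R2=(5,0,7)
Op 6: inc R1 by 1 -> R1=(0,6,0) value=6
Op 7: inc R0 by 5 -> R0=(10,0,7) value=17
Op 8: inc R2 by 3 -> R2=(5,0,10) value=15
Op 9: inc R2 by 2 -> R2=(5,0,12) value=17
Op 10: inc R2 by 5 -> R2=(5,0,17) value=22

Answer: 17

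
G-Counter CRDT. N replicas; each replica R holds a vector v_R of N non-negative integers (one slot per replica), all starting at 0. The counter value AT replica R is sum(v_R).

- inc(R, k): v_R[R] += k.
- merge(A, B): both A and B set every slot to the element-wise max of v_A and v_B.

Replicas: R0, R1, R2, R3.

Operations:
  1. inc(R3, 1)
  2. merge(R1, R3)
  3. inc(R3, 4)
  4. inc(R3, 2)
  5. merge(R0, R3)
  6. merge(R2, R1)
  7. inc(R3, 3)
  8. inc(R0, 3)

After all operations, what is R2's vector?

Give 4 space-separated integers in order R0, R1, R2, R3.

Answer: 0 0 0 1

Derivation:
Op 1: inc R3 by 1 -> R3=(0,0,0,1) value=1
Op 2: merge R1<->R3 -> R1=(0,0,0,1) R3=(0,0,0,1)
Op 3: inc R3 by 4 -> R3=(0,0,0,5) value=5
Op 4: inc R3 by 2 -> R3=(0,0,0,7) value=7
Op 5: merge R0<->R3 -> R0=(0,0,0,7) R3=(0,0,0,7)
Op 6: merge R2<->R1 -> R2=(0,0,0,1) R1=(0,0,0,1)
Op 7: inc R3 by 3 -> R3=(0,0,0,10) value=10
Op 8: inc R0 by 3 -> R0=(3,0,0,7) value=10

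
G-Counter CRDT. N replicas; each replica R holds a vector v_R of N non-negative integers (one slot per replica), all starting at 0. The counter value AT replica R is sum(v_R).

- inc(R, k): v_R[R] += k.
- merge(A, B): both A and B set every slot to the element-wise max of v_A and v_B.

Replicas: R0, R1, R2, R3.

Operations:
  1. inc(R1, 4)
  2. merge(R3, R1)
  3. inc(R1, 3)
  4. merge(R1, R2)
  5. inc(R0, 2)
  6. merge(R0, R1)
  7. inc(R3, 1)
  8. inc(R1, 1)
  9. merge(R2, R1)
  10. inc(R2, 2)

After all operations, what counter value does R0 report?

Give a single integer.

Answer: 9

Derivation:
Op 1: inc R1 by 4 -> R1=(0,4,0,0) value=4
Op 2: merge R3<->R1 -> R3=(0,4,0,0) R1=(0,4,0,0)
Op 3: inc R1 by 3 -> R1=(0,7,0,0) value=7
Op 4: merge R1<->R2 -> R1=(0,7,0,0) R2=(0,7,0,0)
Op 5: inc R0 by 2 -> R0=(2,0,0,0) value=2
Op 6: merge R0<->R1 -> R0=(2,7,0,0) R1=(2,7,0,0)
Op 7: inc R3 by 1 -> R3=(0,4,0,1) value=5
Op 8: inc R1 by 1 -> R1=(2,8,0,0) value=10
Op 9: merge R2<->R1 -> R2=(2,8,0,0) R1=(2,8,0,0)
Op 10: inc R2 by 2 -> R2=(2,8,2,0) value=12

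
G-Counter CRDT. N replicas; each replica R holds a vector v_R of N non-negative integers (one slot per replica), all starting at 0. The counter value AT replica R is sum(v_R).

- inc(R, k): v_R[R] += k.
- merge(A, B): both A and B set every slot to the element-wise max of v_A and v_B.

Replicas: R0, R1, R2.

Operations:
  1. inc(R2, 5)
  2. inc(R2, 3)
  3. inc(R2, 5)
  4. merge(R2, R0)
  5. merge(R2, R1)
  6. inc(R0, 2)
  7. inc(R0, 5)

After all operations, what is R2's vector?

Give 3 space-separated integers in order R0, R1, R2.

Op 1: inc R2 by 5 -> R2=(0,0,5) value=5
Op 2: inc R2 by 3 -> R2=(0,0,8) value=8
Op 3: inc R2 by 5 -> R2=(0,0,13) value=13
Op 4: merge R2<->R0 -> R2=(0,0,13) R0=(0,0,13)
Op 5: merge R2<->R1 -> R2=(0,0,13) R1=(0,0,13)
Op 6: inc R0 by 2 -> R0=(2,0,13) value=15
Op 7: inc R0 by 5 -> R0=(7,0,13) value=20

Answer: 0 0 13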